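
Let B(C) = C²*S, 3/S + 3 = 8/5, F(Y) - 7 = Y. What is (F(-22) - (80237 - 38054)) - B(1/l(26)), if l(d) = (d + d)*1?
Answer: -798723729/18928 ≈ -42198.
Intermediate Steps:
F(Y) = 7 + Y
l(d) = 2*d (l(d) = (2*d)*1 = 2*d)
S = -15/7 (S = 3/(-3 + 8/5) = 3/(-7/5) = 3*(-5/7) = -15/7 ≈ -2.1429)
B(C) = -15*C²/7 (B(C) = C²*(-15/7) = -15*C²/7)
(F(-22) - (80237 - 38054)) - B(1/l(26)) = ((7 - 22) - (80237 - 38054)) - (-15)*(1/(2*26))²/7 = (-15 - 1*42183) - (-15)*(1/52)²/7 = (-15 - 42183) - (-15)*(1/52)²/7 = -42198 - (-15)/(7*2704) = -42198 - 1*(-15/18928) = -42198 + 15/18928 = -798723729/18928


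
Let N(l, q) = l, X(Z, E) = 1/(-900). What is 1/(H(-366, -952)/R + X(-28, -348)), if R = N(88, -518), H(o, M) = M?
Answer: -9900/107111 ≈ -0.092427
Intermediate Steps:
X(Z, E) = -1/900
R = 88
1/(H(-366, -952)/R + X(-28, -348)) = 1/(-952/88 - 1/900) = 1/(-952*1/88 - 1/900) = 1/(-119/11 - 1/900) = 1/(-107111/9900) = -9900/107111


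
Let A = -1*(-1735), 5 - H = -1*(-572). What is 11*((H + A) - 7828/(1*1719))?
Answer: 21999604/1719 ≈ 12798.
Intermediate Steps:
H = -567 (H = 5 - (-1)*(-572) = 5 - 1*572 = 5 - 572 = -567)
A = 1735
11*((H + A) - 7828/(1*1719)) = 11*((-567 + 1735) - 7828/(1*1719)) = 11*(1168 - 7828/1719) = 11*(1999964/1719) = 21999604/1719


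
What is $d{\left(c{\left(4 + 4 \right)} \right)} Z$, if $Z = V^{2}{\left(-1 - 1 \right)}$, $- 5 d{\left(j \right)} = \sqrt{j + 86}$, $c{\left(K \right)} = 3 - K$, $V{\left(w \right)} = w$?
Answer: $- \frac{36}{5} \approx -7.2$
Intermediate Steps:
$d{\left(j \right)} = - \frac{\sqrt{86 + j}}{5}$ ($d{\left(j \right)} = - \frac{\sqrt{j + 86}}{5} = - \frac{\sqrt{86 + j}}{5}$)
$Z = 4$ ($Z = \left(-1 - 1\right)^{2} = \left(-2\right)^{2} = 4$)
$d{\left(c{\left(4 + 4 \right)} \right)} Z = - \frac{\sqrt{86 + \left(3 - \left(4 + 4\right)\right)}}{5} \cdot 4 = - \frac{\sqrt{86 + \left(3 - 8\right)}}{5} \cdot 4 = - \frac{\sqrt{86 - 5}}{5} \cdot 4 = - \frac{\sqrt{81}}{5} \cdot 4 = \left(- \frac{1}{5}\right) 9 \cdot 4 = \left(- \frac{9}{5}\right) 4 = - \frac{36}{5}$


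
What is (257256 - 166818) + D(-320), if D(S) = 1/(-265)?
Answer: 23966069/265 ≈ 90438.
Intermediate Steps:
D(S) = -1/265
(257256 - 166818) + D(-320) = (257256 - 166818) - 1/265 = 90438 - 1/265 = 23966069/265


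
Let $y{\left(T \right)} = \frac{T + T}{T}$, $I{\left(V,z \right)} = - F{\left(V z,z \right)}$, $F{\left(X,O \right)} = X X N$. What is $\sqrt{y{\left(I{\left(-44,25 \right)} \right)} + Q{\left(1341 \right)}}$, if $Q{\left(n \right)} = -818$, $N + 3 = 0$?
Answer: $4 i \sqrt{51} \approx 28.566 i$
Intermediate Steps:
$N = -3$ ($N = -3 + 0 = -3$)
$F{\left(X,O \right)} = - 3 X^{2}$ ($F{\left(X,O \right)} = X X \left(-3\right) = X^{2} \left(-3\right) = - 3 X^{2}$)
$I{\left(V,z \right)} = 3 V^{2} z^{2}$ ($I{\left(V,z \right)} = - \left(-3\right) \left(V z\right)^{2} = - \left(-3\right) V^{2} z^{2} = 3 V^{2} z^{2}$)
$y{\left(T \right)} = 2$ ($y{\left(T \right)} = \frac{2 T}{T} = 2$)
$\sqrt{y{\left(I{\left(-44,25 \right)} \right)} + Q{\left(1341 \right)}} = \sqrt{2 - 818} = \sqrt{-816} = 4 i \sqrt{51}$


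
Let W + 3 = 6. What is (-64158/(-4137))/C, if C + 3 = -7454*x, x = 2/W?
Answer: -64158/20570543 ≈ -0.0031189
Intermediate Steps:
W = 3 (W = -3 + 6 = 3)
x = 2/3 ≈ 0.66667
C = -14917/3 (C = -3 - 7454*2/3 = -3 - 14908/3 = -14917/3 ≈ -4972.3)
(-64158/(-4137))/C = (-64158/(-4137))/(-14917/3) = -64158*(-1/4137)*(-3/14917) = (21386/1379)*(-3/14917) = -64158/20570543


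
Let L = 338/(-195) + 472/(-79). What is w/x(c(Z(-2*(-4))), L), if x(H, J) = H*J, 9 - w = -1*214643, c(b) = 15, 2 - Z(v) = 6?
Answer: -8478754/4567 ≈ -1856.5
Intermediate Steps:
Z(v) = -4 (Z(v) = 2 - 1*6 = 2 - 6 = -4)
L = -9134/1185 (L = 338*(-1/195) + 472*(-1/79) = -26/15 - 472/79 = -9134/1185 ≈ -7.7080)
w = 214652 (w = 9 - (-1)*214643 = 9 - 1*(-214643) = 9 + 214643 = 214652)
w/x(c(Z(-2*(-4))), L) = 214652/((15*(-9134/1185))) = 214652/(-9134/79) = 214652*(-79/9134) = -8478754/4567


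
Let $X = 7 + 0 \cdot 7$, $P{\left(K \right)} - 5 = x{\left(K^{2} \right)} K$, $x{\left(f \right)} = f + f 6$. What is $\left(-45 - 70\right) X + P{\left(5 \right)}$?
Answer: $75$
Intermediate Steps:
$x{\left(f \right)} = 7 f$ ($x{\left(f \right)} = f + 6 f = 7 f$)
$P{\left(K \right)} = 5 + 7 K^{3}$ ($P{\left(K \right)} = 5 + 7 K^{2} K = 5 + 7 K^{3}$)
$X = 7$ ($X = 7 + 0 = 7$)
$\left(-45 - 70\right) X + P{\left(5 \right)} = \left(-45 - 70\right) 7 + \left(5 + 7 \cdot 5^{3}\right) = \left(-115\right) 7 + \left(5 + 7 \cdot 125\right) = -805 + \left(5 + 875\right) = -805 + 880 = 75$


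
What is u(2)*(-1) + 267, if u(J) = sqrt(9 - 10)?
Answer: 267 - I ≈ 267.0 - 1.0*I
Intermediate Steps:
u(J) = I (u(J) = sqrt(-1) = I)
u(2)*(-1) + 267 = I*(-1) + 267 = -I + 267 = 267 - I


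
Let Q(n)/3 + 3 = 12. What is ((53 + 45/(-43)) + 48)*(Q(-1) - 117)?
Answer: -386820/43 ≈ -8995.8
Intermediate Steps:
Q(n) = 27 (Q(n) = -9 + 3*12 = -9 + 36 = 27)
((53 + 45/(-43)) + 48)*(Q(-1) - 117) = ((53 + 45/(-43)) + 48)*(27 - 117) = ((53 + 45*(-1/43)) + 48)*(-90) = ((53 - 45/43) + 48)*(-90) = (2234/43 + 48)*(-90) = (4298/43)*(-90) = -386820/43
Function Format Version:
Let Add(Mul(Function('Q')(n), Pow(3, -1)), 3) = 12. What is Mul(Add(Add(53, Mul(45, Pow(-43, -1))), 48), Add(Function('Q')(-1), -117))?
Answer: Rational(-386820, 43) ≈ -8995.8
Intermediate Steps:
Function('Q')(n) = 27 (Function('Q')(n) = Add(-9, Mul(3, 12)) = Add(-9, 36) = 27)
Mul(Add(Add(53, Mul(45, Pow(-43, -1))), 48), Add(Function('Q')(-1), -117)) = Mul(Add(Add(53, Mul(45, Pow(-43, -1))), 48), Add(27, -117)) = Mul(Add(Add(53, Mul(45, Rational(-1, 43))), 48), -90) = Mul(Add(Add(53, Rational(-45, 43)), 48), -90) = Mul(Add(Rational(2234, 43), 48), -90) = Mul(Rational(4298, 43), -90) = Rational(-386820, 43)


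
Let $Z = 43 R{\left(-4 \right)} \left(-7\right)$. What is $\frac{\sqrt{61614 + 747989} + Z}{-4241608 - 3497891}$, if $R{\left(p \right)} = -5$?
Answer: $- \frac{1505}{7739499} - \frac{\sqrt{809603}}{7739499} \approx -0.00031072$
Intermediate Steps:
$Z = 1505$ ($Z = 43 \left(-5\right) \left(-7\right) = \left(-215\right) \left(-7\right) = 1505$)
$\frac{\sqrt{61614 + 747989} + Z}{-4241608 - 3497891} = \frac{\sqrt{61614 + 747989} + 1505}{-4241608 - 3497891} = \frac{\sqrt{809603} + 1505}{-7739499} = \left(1505 + \sqrt{809603}\right) \left(- \frac{1}{7739499}\right) = - \frac{1505}{7739499} - \frac{\sqrt{809603}}{7739499}$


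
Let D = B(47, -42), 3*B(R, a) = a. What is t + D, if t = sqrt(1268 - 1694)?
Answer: -14 + I*sqrt(426) ≈ -14.0 + 20.64*I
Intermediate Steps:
B(R, a) = a/3
D = -14 (D = (1/3)*(-42) = -14)
t = I*sqrt(426) (t = sqrt(-426) = I*sqrt(426) ≈ 20.64*I)
t + D = I*sqrt(426) - 14 = -14 + I*sqrt(426)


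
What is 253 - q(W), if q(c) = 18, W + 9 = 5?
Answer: 235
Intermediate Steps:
W = -4 (W = -9 + 5 = -4)
253 - q(W) = 253 - 1*18 = 253 - 18 = 235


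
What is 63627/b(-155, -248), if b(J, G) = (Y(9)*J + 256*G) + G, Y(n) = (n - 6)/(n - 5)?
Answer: -254508/255409 ≈ -0.99647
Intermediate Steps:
Y(n) = (-6 + n)/(-5 + n)
b(J, G) = 257*G + 3*J/4 (b(J, G) = (((-6 + 9)/(-5 + 9))*J + 256*G) + G = ((3/4)*J + 256*G) + G = (((¼)*3)*J + 256*G) + G = (3*J/4 + 256*G) + G = (256*G + 3*J/4) + G = 257*G + 3*J/4)
63627/b(-155, -248) = 63627/(257*(-248) + (¾)*(-155)) = 63627/(-63736 - 465/4) = 63627/(-255409/4) = 63627*(-4/255409) = -254508/255409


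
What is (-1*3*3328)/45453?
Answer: -3328/15151 ≈ -0.21966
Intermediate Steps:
(-1*3*3328)/45453 = -3*3328*(1/45453) = -9984*1/45453 = -3328/15151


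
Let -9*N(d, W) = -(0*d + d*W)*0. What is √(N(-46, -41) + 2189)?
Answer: √2189 ≈ 46.787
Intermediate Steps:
N(d, W) = 0 (N(d, W) = -(-(0*d + d*W))*0/9 = -(-(0 + W*d))*0/9 = -(-W*d)*0/9 = -⅑*0 = 0)
√(N(-46, -41) + 2189) = √(0 + 2189) = √2189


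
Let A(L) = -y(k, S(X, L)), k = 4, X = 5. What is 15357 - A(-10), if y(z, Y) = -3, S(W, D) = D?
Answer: 15354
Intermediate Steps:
A(L) = 3 (A(L) = -1*(-3) = 3)
15357 - A(-10) = 15357 - 1*3 = 15357 - 3 = 15354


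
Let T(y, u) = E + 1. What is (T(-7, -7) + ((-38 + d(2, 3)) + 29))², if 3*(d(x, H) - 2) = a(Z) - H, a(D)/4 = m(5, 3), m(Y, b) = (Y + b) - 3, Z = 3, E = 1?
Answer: 4/9 ≈ 0.44444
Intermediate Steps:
m(Y, b) = -3 + Y + b
a(D) = 20 (a(D) = 4*(-3 + 5 + 3) = 4*5 = 20)
T(y, u) = 2 (T(y, u) = 1 + 1 = 2)
d(x, H) = 26/3 - H/3 (d(x, H) = 2 + (20 - H)/3 = 2 + (20/3 - H/3) = 26/3 - H/3)
(T(-7, -7) + ((-38 + d(2, 3)) + 29))² = (2 + ((-38 + (26/3 - ⅓*3)) + 29))² = (2 + ((-38 + (26/3 - 1)) + 29))² = (2 + ((-38 + 23/3) + 29))² = (2 + (-91/3 + 29))² = (2 - 4/3)² = (⅔)² = 4/9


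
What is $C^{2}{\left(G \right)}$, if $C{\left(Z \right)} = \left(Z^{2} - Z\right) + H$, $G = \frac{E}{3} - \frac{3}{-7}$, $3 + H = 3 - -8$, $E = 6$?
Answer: $\frac{315844}{2401} \approx 131.55$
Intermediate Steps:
$H = 8$ ($H = -3 + \left(3 - -8\right) = -3 + \left(3 + 8\right) = -3 + 11 = 8$)
$G = \frac{17}{7}$ ($G = \frac{6}{3} - \frac{3}{-7} = 6 \cdot \frac{1}{3} - - \frac{3}{7} = 2 + \frac{3}{7} = \frac{17}{7} \approx 2.4286$)
$C{\left(Z \right)} = 8 + Z^{2} - Z$ ($C{\left(Z \right)} = \left(Z^{2} - Z\right) + 8 = 8 + Z^{2} - Z$)
$C^{2}{\left(G \right)} = \left(8 + \left(\frac{17}{7}\right)^{2} - \frac{17}{7}\right)^{2} = \left(8 + \frac{289}{49} - \frac{17}{7}\right)^{2} = \left(\frac{562}{49}\right)^{2} = \frac{315844}{2401}$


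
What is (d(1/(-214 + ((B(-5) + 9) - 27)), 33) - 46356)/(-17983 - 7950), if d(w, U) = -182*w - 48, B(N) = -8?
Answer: 5568389/3111960 ≈ 1.7894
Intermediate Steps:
d(w, U) = -48 - 182*w
(d(1/(-214 + ((B(-5) + 9) - 27)), 33) - 46356)/(-17983 - 7950) = ((-48 - 182/(-214 + ((-8 + 9) - 27))) - 46356)/(-17983 - 7950) = ((-48 - 182/(-214 + (1 - 27))) - 46356)/(-25933) = ((-48 - 182/(-214 - 26)) - 46356)*(-1/25933) = ((-48 - 182/(-240)) - 46356)*(-1/25933) = ((-48 - 182*(-1/240)) - 46356)*(-1/25933) = ((-48 + 91/120) - 46356)*(-1/25933) = (-5669/120 - 46356)*(-1/25933) = -5568389/120*(-1/25933) = 5568389/3111960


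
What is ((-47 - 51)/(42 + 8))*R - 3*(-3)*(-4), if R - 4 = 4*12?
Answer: -3448/25 ≈ -137.92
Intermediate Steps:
R = 52 (R = 4 + 4*12 = 4 + 48 = 52)
((-47 - 51)/(42 + 8))*R - 3*(-3)*(-4) = ((-47 - 51)/(42 + 8))*52 - 3*(-3)*(-4) = -98/50*52 + 9*(-4) = -98*1/50*52 - 36 = -49/25*52 - 36 = -2548/25 - 36 = -3448/25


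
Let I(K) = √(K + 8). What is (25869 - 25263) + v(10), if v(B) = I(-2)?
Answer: 606 + √6 ≈ 608.45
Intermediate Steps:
I(K) = √(8 + K)
v(B) = √6 (v(B) = √(8 - 2) = √6)
(25869 - 25263) + v(10) = (25869 - 25263) + √6 = 606 + √6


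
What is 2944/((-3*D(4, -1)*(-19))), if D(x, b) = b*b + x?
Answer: 2944/285 ≈ 10.330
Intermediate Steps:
D(x, b) = x + b² (D(x, b) = b² + x = x + b²)
2944/((-3*D(4, -1)*(-19))) = 2944/((-3*(4 + (-1)²)*(-19))) = 2944/((-3*(4 + 1)*(-19))) = 2944/((-3*5*(-19))) = 2944/((-15*(-19))) = 2944/285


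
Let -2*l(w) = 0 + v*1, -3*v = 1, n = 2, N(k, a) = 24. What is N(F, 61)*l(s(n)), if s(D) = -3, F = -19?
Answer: 4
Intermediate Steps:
v = -1/3 (v = -1/3*1 = -1/3 ≈ -0.33333)
l(w) = 1/6 (l(w) = -(0 - 1/3*1)/2 = -(0 - 1/3)/2 = -1/2*(-1/3) = 1/6)
N(F, 61)*l(s(n)) = 24*(1/6) = 4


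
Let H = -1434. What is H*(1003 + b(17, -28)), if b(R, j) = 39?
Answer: -1494228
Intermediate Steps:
H*(1003 + b(17, -28)) = -1434*(1003 + 39) = -1434*1042 = -1494228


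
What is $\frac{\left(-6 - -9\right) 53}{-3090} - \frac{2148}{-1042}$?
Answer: $\frac{1078607}{536630} \approx 2.01$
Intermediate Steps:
$\frac{\left(-6 - -9\right) 53}{-3090} - \frac{2148}{-1042} = \left(-6 + 9\right) 53 \left(- \frac{1}{3090}\right) - - \frac{1074}{521} = 3 \cdot 53 \left(- \frac{1}{3090}\right) + \frac{1074}{521} = 159 \left(- \frac{1}{3090}\right) + \frac{1074}{521} = - \frac{53}{1030} + \frac{1074}{521} = \frac{1078607}{536630}$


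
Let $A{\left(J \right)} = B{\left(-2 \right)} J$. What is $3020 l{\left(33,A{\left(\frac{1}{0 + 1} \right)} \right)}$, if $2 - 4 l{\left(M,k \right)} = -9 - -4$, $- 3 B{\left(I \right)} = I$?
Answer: $5285$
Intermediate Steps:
$B{\left(I \right)} = - \frac{I}{3}$
$A{\left(J \right)} = \frac{2 J}{3}$ ($A{\left(J \right)} = \left(- \frac{1}{3}\right) \left(-2\right) J = \frac{2 J}{3}$)
$l{\left(M,k \right)} = \frac{7}{4}$ ($l{\left(M,k \right)} = \frac{1}{2} - \frac{-9 - -4}{4} = \frac{1}{2} - \frac{-9 + 4}{4} = \frac{1}{2} - - \frac{5}{4} = \frac{1}{2} + \frac{5}{4} = \frac{7}{4}$)
$3020 l{\left(33,A{\left(\frac{1}{0 + 1} \right)} \right)} = 3020 \cdot \frac{7}{4} = 5285$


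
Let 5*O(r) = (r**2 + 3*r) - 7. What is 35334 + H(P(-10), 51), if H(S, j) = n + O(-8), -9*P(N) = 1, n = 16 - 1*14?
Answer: 176713/5 ≈ 35343.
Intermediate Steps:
O(r) = -7/5 + r**2/5 + 3*r/5 (O(r) = ((r**2 + 3*r) - 7)/5 = (-7 + r**2 + 3*r)/5 = -7/5 + r**2/5 + 3*r/5)
n = 2 (n = 16 - 14 = 2)
P(N) = -1/9 (P(N) = -1/9*1 = -1/9)
H(S, j) = 43/5 (H(S, j) = 2 + (-7/5 + (1/5)*(-8)**2 + (3/5)*(-8)) = 2 + (-7/5 + (1/5)*64 - 24/5) = 2 + (-7/5 + 64/5 - 24/5) = 2 + 33/5 = 43/5)
35334 + H(P(-10), 51) = 35334 + 43/5 = 176713/5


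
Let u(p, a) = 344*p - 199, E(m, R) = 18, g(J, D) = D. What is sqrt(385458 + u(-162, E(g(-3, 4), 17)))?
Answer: sqrt(329531) ≈ 574.05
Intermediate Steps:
u(p, a) = -199 + 344*p
sqrt(385458 + u(-162, E(g(-3, 4), 17))) = sqrt(385458 + (-199 + 344*(-162))) = sqrt(385458 + (-199 - 55728)) = sqrt(385458 - 55927) = sqrt(329531)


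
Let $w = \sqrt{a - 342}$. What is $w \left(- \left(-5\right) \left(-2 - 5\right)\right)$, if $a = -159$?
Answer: $- 35 i \sqrt{501} \approx - 783.41 i$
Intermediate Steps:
$w = i \sqrt{501}$ ($w = \sqrt{-159 - 342} = \sqrt{-501} = i \sqrt{501} \approx 22.383 i$)
$w \left(- \left(-5\right) \left(-2 - 5\right)\right) = i \sqrt{501} \left(- \left(-5\right) \left(-2 - 5\right)\right) = i \sqrt{501} \left(- \left(-5\right) \left(-7\right)\right) = i \sqrt{501} \left(\left(-1\right) 35\right) = i \sqrt{501} \left(-35\right) = - 35 i \sqrt{501}$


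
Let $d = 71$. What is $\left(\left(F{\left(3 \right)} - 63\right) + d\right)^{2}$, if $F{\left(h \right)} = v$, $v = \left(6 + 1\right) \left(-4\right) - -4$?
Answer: $256$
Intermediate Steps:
$v = -24$ ($v = 7 \left(-4\right) + 4 = -28 + 4 = -24$)
$F{\left(h \right)} = -24$
$\left(\left(F{\left(3 \right)} - 63\right) + d\right)^{2} = \left(\left(-24 - 63\right) + 71\right)^{2} = \left(-87 + 71\right)^{2} = \left(-16\right)^{2} = 256$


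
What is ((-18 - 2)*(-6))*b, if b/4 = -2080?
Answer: -998400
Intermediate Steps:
b = -8320 (b = 4*(-2080) = -8320)
((-18 - 2)*(-6))*b = ((-18 - 2)*(-6))*(-8320) = -20*(-6)*(-8320) = 120*(-8320) = -998400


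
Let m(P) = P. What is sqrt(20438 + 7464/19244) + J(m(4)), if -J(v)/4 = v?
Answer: -16 + 14*sqrt(2413577669)/4811 ≈ 126.96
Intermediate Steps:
J(v) = -4*v
sqrt(20438 + 7464/19244) + J(m(4)) = sqrt(20438 + 7464/19244) - 4*4 = sqrt(20438 + 7464*(1/19244)) - 16 = sqrt(20438 + 1866/4811) - 16 = sqrt(98329084/4811) - 16 = 14*sqrt(2413577669)/4811 - 16 = -16 + 14*sqrt(2413577669)/4811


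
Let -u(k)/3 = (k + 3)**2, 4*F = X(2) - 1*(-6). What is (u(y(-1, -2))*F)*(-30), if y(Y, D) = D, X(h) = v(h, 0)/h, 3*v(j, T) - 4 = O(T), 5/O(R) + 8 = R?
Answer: 4725/32 ≈ 147.66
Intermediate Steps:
O(R) = 5/(-8 + R)
v(j, T) = 4/3 + 5/(3*(-8 + T)) (v(j, T) = 4/3 + (5/(-8 + T))/3 = 4/3 + 5/(3*(-8 + T)))
X(h) = 9/(8*h) (X(h) = ((-27 + 4*0)/(3*(-8 + 0)))/h = ((1/3)*(-27 + 0)/(-8))/h = ((1/3)*(-1/8)*(-27))/h = 9/(8*h))
F = 105/64 (F = ((9/8)/2 - 1*(-6))/4 = ((9/8)*(1/2) + 6)/4 = (9/16 + 6)/4 = (1/4)*(105/16) = 105/64 ≈ 1.6406)
u(k) = -3*(3 + k)**2 (u(k) = -3*(k + 3)**2 = -3*(3 + k)**2)
(u(y(-1, -2))*F)*(-30) = (-3*(3 - 2)**2*(105/64))*(-30) = (-3*1**2*(105/64))*(-30) = (-3*1*(105/64))*(-30) = -3*105/64*(-30) = -315/64*(-30) = 4725/32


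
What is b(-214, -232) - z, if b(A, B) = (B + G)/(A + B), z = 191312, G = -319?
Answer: -85324601/446 ≈ -1.9131e+5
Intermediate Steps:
b(A, B) = (-319 + B)/(A + B) (b(A, B) = (B - 319)/(A + B) = (-319 + B)/(A + B))
b(-214, -232) - z = (-319 - 232)/(-214 - 232) - 1*191312 = -551/(-446) - 191312 = -1/446*(-551) - 191312 = 551/446 - 191312 = -85324601/446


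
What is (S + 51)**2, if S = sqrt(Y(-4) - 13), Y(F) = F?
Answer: (51 + I*sqrt(17))**2 ≈ 2584.0 + 420.56*I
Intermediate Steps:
S = I*sqrt(17) (S = sqrt(-4 - 13) = sqrt(-17) = I*sqrt(17) ≈ 4.1231*I)
(S + 51)**2 = (I*sqrt(17) + 51)**2 = (51 + I*sqrt(17))**2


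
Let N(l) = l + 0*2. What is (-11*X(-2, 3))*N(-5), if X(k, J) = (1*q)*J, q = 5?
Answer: 825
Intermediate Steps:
N(l) = l (N(l) = l + 0 = l)
X(k, J) = 5*J (X(k, J) = (1*5)*J = 5*J)
(-11*X(-2, 3))*N(-5) = -55*3*(-5) = -11*15*(-5) = -165*(-5) = 825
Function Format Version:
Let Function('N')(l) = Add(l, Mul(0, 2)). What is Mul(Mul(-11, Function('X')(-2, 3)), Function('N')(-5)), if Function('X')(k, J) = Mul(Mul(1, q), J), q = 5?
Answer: 825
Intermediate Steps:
Function('N')(l) = l (Function('N')(l) = Add(l, 0) = l)
Function('X')(k, J) = Mul(5, J) (Function('X')(k, J) = Mul(Mul(1, 5), J) = Mul(5, J))
Mul(Mul(-11, Function('X')(-2, 3)), Function('N')(-5)) = Mul(Mul(-11, Mul(5, 3)), -5) = Mul(Mul(-11, 15), -5) = Mul(-165, -5) = 825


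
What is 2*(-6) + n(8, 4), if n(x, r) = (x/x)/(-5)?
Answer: -61/5 ≈ -12.200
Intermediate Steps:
n(x, r) = -1/5 (n(x, r) = 1*(-1/5) = -1/5)
2*(-6) + n(8, 4) = 2*(-6) - 1/5 = -12 - 1/5 = -61/5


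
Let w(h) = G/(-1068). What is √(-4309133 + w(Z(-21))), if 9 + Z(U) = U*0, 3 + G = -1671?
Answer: I*√136530520310/178 ≈ 2075.8*I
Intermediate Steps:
G = -1674 (G = -3 - 1671 = -1674)
Z(U) = -9 (Z(U) = -9 + U*0 = -9 + 0 = -9)
w(h) = 279/178 (w(h) = -1674/(-1068) = -1674*(-1/1068) = 279/178)
√(-4309133 + w(Z(-21))) = √(-4309133 + 279/178) = √(-767025395/178) = I*√136530520310/178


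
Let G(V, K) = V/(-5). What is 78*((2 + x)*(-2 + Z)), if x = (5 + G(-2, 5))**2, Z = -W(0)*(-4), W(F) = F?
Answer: -121524/25 ≈ -4861.0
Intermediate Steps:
G(V, K) = -V/5 (G(V, K) = V*(-1/5) = -V/5)
Z = 0 (Z = -1*0*(-4) = 0*(-4) = 0)
x = 729/25 (x = (5 - 1/5*(-2))**2 = (5 + 2/5)**2 = (27/5)**2 = 729/25 ≈ 29.160)
78*((2 + x)*(-2 + Z)) = 78*((2 + 729/25)*(-2 + 0)) = 78*((779/25)*(-2)) = 78*(-1558/25) = -121524/25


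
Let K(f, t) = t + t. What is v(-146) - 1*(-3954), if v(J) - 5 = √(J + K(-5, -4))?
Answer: 3959 + I*√154 ≈ 3959.0 + 12.41*I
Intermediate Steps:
K(f, t) = 2*t
v(J) = 5 + √(-8 + J) (v(J) = 5 + √(J + 2*(-4)) = 5 + √(J - 8) = 5 + √(-8 + J))
v(-146) - 1*(-3954) = (5 + √(-8 - 146)) - 1*(-3954) = (5 + √(-154)) + 3954 = (5 + I*√154) + 3954 = 3959 + I*√154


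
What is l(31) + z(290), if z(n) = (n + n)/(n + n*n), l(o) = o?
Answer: 9023/291 ≈ 31.007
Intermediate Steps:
z(n) = 2*n/(n + n²) (z(n) = (2*n)/(n + n²) = 2*n/(n + n²))
l(31) + z(290) = 31 + 2/(1 + 290) = 31 + 2/291 = 9023/291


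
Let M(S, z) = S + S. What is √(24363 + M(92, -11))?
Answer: √24547 ≈ 156.67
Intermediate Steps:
M(S, z) = 2*S
√(24363 + M(92, -11)) = √(24363 + 2*92) = √(24363 + 184) = √24547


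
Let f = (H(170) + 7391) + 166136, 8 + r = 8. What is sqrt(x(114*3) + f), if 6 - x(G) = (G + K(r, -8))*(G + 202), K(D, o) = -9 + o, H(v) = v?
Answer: I*sqrt(3097) ≈ 55.651*I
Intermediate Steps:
r = 0 (r = -8 + 8 = 0)
x(G) = 6 - (-17 + G)*(202 + G) (x(G) = 6 - (G + (-9 - 8))*(G + 202) = 6 - (G - 17)*(202 + G) = 6 - (-17 + G)*(202 + G))
f = 173697 (f = (170 + 7391) + 166136 = 7561 + 166136 = 173697)
sqrt(x(114*3) + f) = sqrt((3440 - (114*3)**2 - 21090*3) + 173697) = sqrt((3440 - 1*342**2 - 185*342) + 173697) = sqrt((3440 - 1*116964 - 63270) + 173697) = sqrt((3440 - 116964 - 63270) + 173697) = sqrt(-176794 + 173697) = sqrt(-3097) = I*sqrt(3097)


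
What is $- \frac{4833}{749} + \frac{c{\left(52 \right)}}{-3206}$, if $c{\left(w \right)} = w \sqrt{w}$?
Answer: $- \frac{4833}{749} - \frac{52 \sqrt{13}}{1603} \approx -6.5696$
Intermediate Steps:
$c{\left(w \right)} = w^{\frac{3}{2}}$
$- \frac{4833}{749} + \frac{c{\left(52 \right)}}{-3206} = - \frac{4833}{749} + \frac{52^{\frac{3}{2}}}{-3206} = \left(-4833\right) \frac{1}{749} + 104 \sqrt{13} \left(- \frac{1}{3206}\right) = - \frac{4833}{749} - \frac{52 \sqrt{13}}{1603}$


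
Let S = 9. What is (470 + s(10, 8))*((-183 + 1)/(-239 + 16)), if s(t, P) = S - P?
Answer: 85722/223 ≈ 384.40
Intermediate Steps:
s(t, P) = 9 - P
(470 + s(10, 8))*((-183 + 1)/(-239 + 16)) = (470 + (9 - 1*8))*((-183 + 1)/(-239 + 16)) = (470 + (9 - 8))*(-182/(-223)) = (470 + 1)*(-182*(-1/223)) = 471*(182/223) = 85722/223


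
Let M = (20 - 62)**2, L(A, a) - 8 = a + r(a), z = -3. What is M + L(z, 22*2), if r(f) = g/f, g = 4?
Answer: 19977/11 ≈ 1816.1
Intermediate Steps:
r(f) = 4/f
L(A, a) = 8 + a + 4/a (L(A, a) = 8 + (a + 4/a) = 8 + a + 4/a)
M = 1764 (M = (-42)**2 = 1764)
M + L(z, 22*2) = 1764 + (8 + 22*2 + 4/((22*2))) = 1764 + (8 + 44 + 4/44) = 1764 + (8 + 44 + 4*(1/44)) = 1764 + (8 + 44 + 1/11) = 1764 + 573/11 = 19977/11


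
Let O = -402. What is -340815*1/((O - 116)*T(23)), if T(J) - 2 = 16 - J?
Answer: -68163/518 ≈ -131.59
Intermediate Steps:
T(J) = 18 - J (T(J) = 2 + (16 - J) = 18 - J)
-340815*1/((O - 116)*T(23)) = -340815*1/((-402 - 116)*(18 - 1*23)) = -340815*(-1/(518*(18 - 23))) = -340815/((-5*(-518))) = -340815/2590 = -340815*1/2590 = -68163/518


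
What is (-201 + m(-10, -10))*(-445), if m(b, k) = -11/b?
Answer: 177911/2 ≈ 88956.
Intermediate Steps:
(-201 + m(-10, -10))*(-445) = (-201 - 11/(-10))*(-445) = (-201 - 11*(-1/10))*(-445) = (-201 + 11/10)*(-445) = -1999/10*(-445) = 177911/2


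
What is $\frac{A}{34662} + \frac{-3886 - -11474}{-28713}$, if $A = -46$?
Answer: $- \frac{44056009}{165875001} \approx -0.2656$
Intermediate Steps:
$\frac{A}{34662} + \frac{-3886 - -11474}{-28713} = - \frac{46}{34662} + \frac{-3886 - -11474}{-28713} = \left(-46\right) \frac{1}{34662} + \left(-3886 + 11474\right) \left(- \frac{1}{28713}\right) = - \frac{23}{17331} + 7588 \left(- \frac{1}{28713}\right) = - \frac{23}{17331} - \frac{7588}{28713} = - \frac{44056009}{165875001}$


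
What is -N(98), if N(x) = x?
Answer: -98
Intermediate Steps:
-N(98) = -1*98 = -98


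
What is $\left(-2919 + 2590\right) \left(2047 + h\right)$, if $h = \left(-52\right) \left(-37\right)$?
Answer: $-1306459$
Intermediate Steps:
$h = 1924$
$\left(-2919 + 2590\right) \left(2047 + h\right) = \left(-2919 + 2590\right) \left(2047 + 1924\right) = \left(-329\right) 3971 = -1306459$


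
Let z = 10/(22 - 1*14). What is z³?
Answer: 125/64 ≈ 1.9531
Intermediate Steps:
z = 5/4 (z = 10/(22 - 14) = 10/8 = 10*(⅛) = 5/4 ≈ 1.2500)
z³ = (5/4)³ = 125/64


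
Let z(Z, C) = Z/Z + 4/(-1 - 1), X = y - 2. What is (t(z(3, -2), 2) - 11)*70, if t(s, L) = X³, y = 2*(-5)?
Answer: -121730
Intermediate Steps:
y = -10
X = -12 (X = -10 - 2 = -12)
z(Z, C) = -1 (z(Z, C) = 1 + 4/(-2) = 1 + 4*(-½) = 1 - 2 = -1)
t(s, L) = -1728 (t(s, L) = (-12)³ = -1728)
(t(z(3, -2), 2) - 11)*70 = (-1728 - 11)*70 = -1739*70 = -121730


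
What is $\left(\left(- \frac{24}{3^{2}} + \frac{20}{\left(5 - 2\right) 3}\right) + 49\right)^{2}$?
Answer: $\frac{190969}{81} \approx 2357.6$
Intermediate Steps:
$\left(\left(- \frac{24}{3^{2}} + \frac{20}{\left(5 - 2\right) 3}\right) + 49\right)^{2} = \left(\left(- \frac{24}{9} + \frac{20}{3 \cdot 3}\right) + 49\right)^{2} = \left(\left(\left(-24\right) \frac{1}{9} + \frac{20}{9}\right) + 49\right)^{2} = \left(\left(- \frac{8}{3} + 20 \cdot \frac{1}{9}\right) + 49\right)^{2} = \left(\left(- \frac{8}{3} + \frac{20}{9}\right) + 49\right)^{2} = \left(- \frac{4}{9} + 49\right)^{2} = \left(\frac{437}{9}\right)^{2} = \frac{190969}{81}$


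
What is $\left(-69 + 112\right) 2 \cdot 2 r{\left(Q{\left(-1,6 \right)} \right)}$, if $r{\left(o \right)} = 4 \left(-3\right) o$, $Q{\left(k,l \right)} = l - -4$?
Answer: $-20640$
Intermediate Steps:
$Q{\left(k,l \right)} = 4 + l$ ($Q{\left(k,l \right)} = l + 4 = 4 + l$)
$r{\left(o \right)} = - 12 o$
$\left(-69 + 112\right) 2 \cdot 2 r{\left(Q{\left(-1,6 \right)} \right)} = \left(-69 + 112\right) 2 \cdot 2 \left(- 12 \left(4 + 6\right)\right) = 43 \cdot 4 \left(\left(-12\right) 10\right) = 43 \cdot 4 \left(-120\right) = 43 \left(-480\right) = -20640$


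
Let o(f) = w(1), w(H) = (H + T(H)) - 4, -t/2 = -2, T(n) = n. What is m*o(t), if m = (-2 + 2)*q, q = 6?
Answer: 0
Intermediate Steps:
t = 4 (t = -2*(-2) = 4)
m = 0 (m = (-2 + 2)*6 = 0*6 = 0)
w(H) = -4 + 2*H (w(H) = (H + H) - 4 = 2*H - 4 = -4 + 2*H)
o(f) = -2 (o(f) = -4 + 2*1 = -4 + 2 = -2)
m*o(t) = 0*(-2) = 0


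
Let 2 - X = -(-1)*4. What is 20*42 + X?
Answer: 838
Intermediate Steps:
X = -2 (X = 2 - (-1)*(-1*4) = 2 - (-1)*(-4) = 2 - 1*4 = 2 - 4 = -2)
20*42 + X = 20*42 - 2 = 840 - 2 = 838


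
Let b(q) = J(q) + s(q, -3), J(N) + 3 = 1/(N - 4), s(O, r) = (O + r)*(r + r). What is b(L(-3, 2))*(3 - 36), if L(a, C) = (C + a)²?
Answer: -286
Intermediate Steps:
s(O, r) = 2*r*(O + r) (s(O, r) = (O + r)*(2*r) = 2*r*(O + r))
J(N) = -3 + 1/(-4 + N) (J(N) = -3 + 1/(N - 4) = -3 + 1/(-4 + N))
b(q) = 18 - 6*q + (13 - 3*q)/(-4 + q) (b(q) = (13 - 3*q)/(-4 + q) + 2*(-3)*(q - 3) = (13 - 3*q)/(-4 + q) + 2*(-3)*(-3 + q) = (13 - 3*q)/(-4 + q) + (18 - 6*q) = 18 - 6*q + (13 - 3*q)/(-4 + q))
b(L(-3, 2))*(3 - 36) = ((-59 - 6*(2 - 3)⁴ + 39*(2 - 3)²)/(-4 + (2 - 3)²))*(3 - 36) = ((-59 - 6*((-1)²)² + 39*(-1)²)/(-4 + (-1)²))*(-33) = ((-59 - 6*1² + 39*1)/(-4 + 1))*(-33) = ((-59 - 6*1 + 39)/(-3))*(-33) = -(-59 - 6 + 39)/3*(-33) = -⅓*(-26)*(-33) = (26/3)*(-33) = -286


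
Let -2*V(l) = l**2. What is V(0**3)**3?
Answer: 0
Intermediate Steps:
V(l) = -l**2/2
V(0**3)**3 = (-(0**3)**2/2)**3 = (-1/2*0**2)**3 = (-1/2*0)**3 = 0**3 = 0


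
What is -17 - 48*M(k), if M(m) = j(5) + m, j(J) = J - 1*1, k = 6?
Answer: -497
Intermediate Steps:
j(J) = -1 + J (j(J) = J - 1 = -1 + J)
M(m) = 4 + m (M(m) = (-1 + 5) + m = 4 + m)
-17 - 48*M(k) = -17 - 48*(4 + 6) = -17 - 48*10 = -17 - 480 = -497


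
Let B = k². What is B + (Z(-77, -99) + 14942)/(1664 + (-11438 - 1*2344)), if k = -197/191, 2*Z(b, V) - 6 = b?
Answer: -147033129/884153516 ≈ -0.16630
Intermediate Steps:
Z(b, V) = 3 + b/2
k = -197/191 (k = -197*1/191 = -197/191 ≈ -1.0314)
B = 38809/36481 (B = (-197/191)² = 38809/36481 ≈ 1.0638)
B + (Z(-77, -99) + 14942)/(1664 + (-11438 - 1*2344)) = 38809/36481 + ((3 + (½)*(-77)) + 14942)/(1664 + (-11438 - 1*2344)) = 38809/36481 + ((3 - 77/2) + 14942)/(1664 + (-11438 - 2344)) = 38809/36481 + (-71/2 + 14942)/(1664 - 13782) = 38809/36481 + (29813/2)/(-12118) = 38809/36481 + (29813/2)*(-1/12118) = 38809/36481 - 29813/24236 = -147033129/884153516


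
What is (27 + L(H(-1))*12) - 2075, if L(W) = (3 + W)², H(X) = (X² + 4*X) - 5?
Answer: -1748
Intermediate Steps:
H(X) = -5 + X² + 4*X
(27 + L(H(-1))*12) - 2075 = (27 + (3 + (-5 + (-1)² + 4*(-1)))²*12) - 2075 = (27 + (3 + (-5 + 1 - 4))²*12) - 2075 = (27 + (3 - 8)²*12) - 2075 = (27 + (-5)²*12) - 2075 = (27 + 25*12) - 2075 = (27 + 300) - 2075 = 327 - 2075 = -1748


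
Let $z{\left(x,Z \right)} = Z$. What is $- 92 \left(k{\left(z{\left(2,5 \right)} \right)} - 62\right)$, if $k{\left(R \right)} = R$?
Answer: $5244$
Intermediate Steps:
$- 92 \left(k{\left(z{\left(2,5 \right)} \right)} - 62\right) = - 92 \left(5 - 62\right) = \left(-92\right) \left(-57\right) = 5244$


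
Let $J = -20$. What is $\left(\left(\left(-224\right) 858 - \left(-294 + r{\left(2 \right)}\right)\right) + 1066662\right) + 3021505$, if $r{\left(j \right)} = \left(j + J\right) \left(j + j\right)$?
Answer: $3896341$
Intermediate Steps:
$r{\left(j \right)} = 2 j \left(-20 + j\right)$ ($r{\left(j \right)} = \left(j - 20\right) \left(j + j\right) = \left(-20 + j\right) 2 j = 2 j \left(-20 + j\right)$)
$\left(\left(\left(-224\right) 858 - \left(-294 + r{\left(2 \right)}\right)\right) + 1066662\right) + 3021505 = \left(\left(\left(-224\right) 858 + \left(294 - 2 \cdot 2 \left(-20 + 2\right)\right)\right) + 1066662\right) + 3021505 = \left(\left(-192192 + \left(294 - 2 \cdot 2 \left(-18\right)\right)\right) + 1066662\right) + 3021505 = \left(\left(-192192 + \left(294 - -72\right)\right) + 1066662\right) + 3021505 = \left(\left(-192192 + \left(294 + 72\right)\right) + 1066662\right) + 3021505 = \left(\left(-192192 + 366\right) + 1066662\right) + 3021505 = \left(-191826 + 1066662\right) + 3021505 = 874836 + 3021505 = 3896341$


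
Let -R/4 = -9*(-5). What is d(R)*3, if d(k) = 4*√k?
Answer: 72*I*√5 ≈ 161.0*I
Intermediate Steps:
R = -180 (R = -(-36)*(-5) = -4*45 = -180)
d(R)*3 = (4*√(-180))*3 = (4*(6*I*√5))*3 = (24*I*√5)*3 = 72*I*√5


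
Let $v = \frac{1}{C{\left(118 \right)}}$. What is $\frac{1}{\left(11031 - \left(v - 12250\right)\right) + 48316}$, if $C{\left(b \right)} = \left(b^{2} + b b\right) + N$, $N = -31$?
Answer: $\frac{27817}{1991613748} \approx 1.3967 \cdot 10^{-5}$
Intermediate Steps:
$C{\left(b \right)} = -31 + 2 b^{2}$ ($C{\left(b \right)} = \left(b^{2} + b b\right) - 31 = \left(b^{2} + b^{2}\right) - 31 = 2 b^{2} - 31 = -31 + 2 b^{2}$)
$v = \frac{1}{27817}$ ($v = \frac{1}{-31 + 2 \cdot 118^{2}} = \frac{1}{-31 + 2 \cdot 13924} = \frac{1}{-31 + 27848} = \frac{1}{27817} \approx 3.5949 \cdot 10^{-5}$)
$\frac{1}{\left(11031 - \left(v - 12250\right)\right) + 48316} = \frac{1}{\left(11031 - \left(\frac{1}{27817} - 12250\right)\right) + 48316} = \frac{1}{\left(11031 - - \frac{340758249}{27817}\right) + 48316} = \frac{1}{\left(11031 + \frac{340758249}{27817}\right) + 48316} = \frac{1}{\frac{647607576}{27817} + 48316} = \frac{1}{\frac{1991613748}{27817}} = \frac{27817}{1991613748}$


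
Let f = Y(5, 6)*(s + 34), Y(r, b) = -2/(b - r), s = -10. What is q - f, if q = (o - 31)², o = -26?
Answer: 3297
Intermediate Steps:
q = 3249 (q = (-26 - 31)² = (-57)² = 3249)
f = -48 (f = (2/(5 - 1*6))*(-10 + 34) = (2/(5 - 6))*24 = (2/(-1))*24 = (2*(-1))*24 = -2*24 = -48)
q - f = 3249 - 1*(-48) = 3249 + 48 = 3297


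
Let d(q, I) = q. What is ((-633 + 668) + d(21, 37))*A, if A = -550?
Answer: -30800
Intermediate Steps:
((-633 + 668) + d(21, 37))*A = ((-633 + 668) + 21)*(-550) = (35 + 21)*(-550) = 56*(-550) = -30800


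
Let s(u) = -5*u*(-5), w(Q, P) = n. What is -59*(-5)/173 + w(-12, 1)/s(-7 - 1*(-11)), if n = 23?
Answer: 33479/17300 ≈ 1.9352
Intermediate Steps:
w(Q, P) = 23
s(u) = 25*u
-59*(-5)/173 + w(-12, 1)/s(-7 - 1*(-11)) = -59*(-5)/173 + 23/((25*(-7 - 1*(-11)))) = 295*(1/173) + 23/((25*(-7 + 11))) = 295/173 + 23/((25*4)) = 295/173 + 23/100 = 33479/17300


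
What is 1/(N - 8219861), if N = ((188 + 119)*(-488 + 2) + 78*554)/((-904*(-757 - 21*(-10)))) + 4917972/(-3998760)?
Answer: -41194559060/338613608923380467 ≈ -1.2166e-7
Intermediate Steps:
N = -59493889807/41194559060 (N = (307*(-486) + 43212)/((-904*(-757 + 210))) + 4917972*(-1/3998760) = (-149202 + 43212)/((-904*(-547))) - 409831/333230 = -105990/494488 - 409831/333230 = -105990*1/494488 - 409831/333230 = -52995/247244 - 409831/333230 = -59493889807/41194559060 ≈ -1.4442)
1/(N - 8219861) = 1/(-59493889807/41194559060 - 8219861) = 1/(-338613608923380467/41194559060) = -41194559060/338613608923380467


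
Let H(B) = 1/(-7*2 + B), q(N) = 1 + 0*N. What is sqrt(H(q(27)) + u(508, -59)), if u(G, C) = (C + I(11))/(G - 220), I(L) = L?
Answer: I*sqrt(1482)/78 ≈ 0.49355*I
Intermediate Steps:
u(G, C) = (11 + C)/(-220 + G) (u(G, C) = (C + 11)/(G - 220) = (11 + C)/(-220 + G))
q(N) = 1 (q(N) = 1 + 0 = 1)
H(B) = 1/(-14 + B)
sqrt(H(q(27)) + u(508, -59)) = sqrt(1/(-14 + 1) + (11 - 59)/(-220 + 508)) = sqrt(1/(-13) - 48/288) = sqrt(-1/13 + (1/288)*(-48)) = sqrt(-1/13 - 1/6) = sqrt(-19/78) = I*sqrt(1482)/78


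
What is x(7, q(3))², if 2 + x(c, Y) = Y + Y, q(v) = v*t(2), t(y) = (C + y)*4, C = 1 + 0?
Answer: 4900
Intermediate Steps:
C = 1
t(y) = 4 + 4*y (t(y) = (1 + y)*4 = 4 + 4*y)
q(v) = 12*v (q(v) = v*(4 + 4*2) = v*(4 + 8) = v*12 = 12*v)
x(c, Y) = -2 + 2*Y (x(c, Y) = -2 + (Y + Y) = -2 + 2*Y)
x(7, q(3))² = (-2 + 2*(12*3))² = (-2 + 2*36)² = (-2 + 72)² = 70² = 4900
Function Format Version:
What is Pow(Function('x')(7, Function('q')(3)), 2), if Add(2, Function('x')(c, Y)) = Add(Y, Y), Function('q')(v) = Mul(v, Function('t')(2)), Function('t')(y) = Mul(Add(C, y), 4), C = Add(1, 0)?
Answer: 4900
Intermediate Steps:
C = 1
Function('t')(y) = Add(4, Mul(4, y)) (Function('t')(y) = Mul(Add(1, y), 4) = Add(4, Mul(4, y)))
Function('q')(v) = Mul(12, v) (Function('q')(v) = Mul(v, Add(4, Mul(4, 2))) = Mul(v, Add(4, 8)) = Mul(v, 12) = Mul(12, v))
Function('x')(c, Y) = Add(-2, Mul(2, Y)) (Function('x')(c, Y) = Add(-2, Add(Y, Y)) = Add(-2, Mul(2, Y)))
Pow(Function('x')(7, Function('q')(3)), 2) = Pow(Add(-2, Mul(2, Mul(12, 3))), 2) = Pow(Add(-2, Mul(2, 36)), 2) = Pow(Add(-2, 72), 2) = Pow(70, 2) = 4900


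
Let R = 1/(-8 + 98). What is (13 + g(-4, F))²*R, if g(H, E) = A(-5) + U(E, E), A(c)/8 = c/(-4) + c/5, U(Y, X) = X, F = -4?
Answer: 121/90 ≈ 1.3444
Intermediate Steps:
A(c) = -2*c/5 (A(c) = 8*(c/(-4) + c/5) = 8*(c*(-¼) + c*(⅕)) = 8*(-c/4 + c/5) = 8*(-c/20) = -2*c/5)
g(H, E) = 2 + E (g(H, E) = -⅖*(-5) + E = 2 + E)
R = 1/90 ≈ 0.011111
(13 + g(-4, F))²*R = (13 + (2 - 4))²*(1/90) = (13 - 2)²*(1/90) = 11²*(1/90) = 121*(1/90) = 121/90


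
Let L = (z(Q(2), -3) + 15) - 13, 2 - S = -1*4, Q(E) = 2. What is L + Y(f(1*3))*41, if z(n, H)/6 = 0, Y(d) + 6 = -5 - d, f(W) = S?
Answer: -695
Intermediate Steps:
S = 6 (S = 2 - (-1)*4 = 2 - 1*(-4) = 2 + 4 = 6)
f(W) = 6
Y(d) = -11 - d (Y(d) = -6 + (-5 - d) = -11 - d)
z(n, H) = 0 (z(n, H) = 6*0 = 0)
L = 2 (L = (0 + 15) - 13 = 15 - 13 = 2)
L + Y(f(1*3))*41 = 2 + (-11 - 1*6)*41 = 2 + (-11 - 6)*41 = 2 - 17*41 = 2 - 697 = -695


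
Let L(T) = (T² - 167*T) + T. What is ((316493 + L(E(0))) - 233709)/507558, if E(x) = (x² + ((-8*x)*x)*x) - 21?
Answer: 86711/507558 ≈ 0.17084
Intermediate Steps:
E(x) = -21 + x² - 8*x³ (E(x) = (x² + (-8*x²)*x) - 21 = (x² - 8*x³) - 21 = -21 + x² - 8*x³)
L(T) = T² - 166*T
((316493 + L(E(0))) - 233709)/507558 = ((316493 + (-21 + 0² - 8*0³)*(-166 + (-21 + 0² - 8*0³))) - 233709)/507558 = ((316493 + (-21 + 0 - 8*0)*(-166 + (-21 + 0 - 8*0))) - 233709)*(1/507558) = ((316493 + (-21 + 0 + 0)*(-166 + (-21 + 0 + 0))) - 233709)*(1/507558) = ((316493 - 21*(-166 - 21)) - 233709)*(1/507558) = ((316493 - 21*(-187)) - 233709)*(1/507558) = ((316493 + 3927) - 233709)*(1/507558) = (320420 - 233709)*(1/507558) = 86711*(1/507558) = 86711/507558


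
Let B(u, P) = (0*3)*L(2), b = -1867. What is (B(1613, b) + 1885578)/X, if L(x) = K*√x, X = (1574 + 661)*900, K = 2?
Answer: 314263/335250 ≈ 0.93740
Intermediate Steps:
X = 2011500 (X = 2235*900 = 2011500)
L(x) = 2*√x
B(u, P) = 0 (B(u, P) = (0*3)*(2*√2) = 0*(2*√2) = 0)
(B(1613, b) + 1885578)/X = (0 + 1885578)/2011500 = 1885578*(1/2011500) = 314263/335250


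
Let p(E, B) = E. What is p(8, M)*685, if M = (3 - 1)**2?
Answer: 5480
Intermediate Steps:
M = 4 (M = 2**2 = 4)
p(8, M)*685 = 8*685 = 5480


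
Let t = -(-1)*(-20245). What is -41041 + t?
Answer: -61286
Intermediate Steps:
t = -20245 (t = -1*20245 = -20245)
-41041 + t = -41041 - 20245 = -61286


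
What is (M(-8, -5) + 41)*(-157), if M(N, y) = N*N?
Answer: -16485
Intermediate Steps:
M(N, y) = N**2
(M(-8, -5) + 41)*(-157) = ((-8)**2 + 41)*(-157) = (64 + 41)*(-157) = 105*(-157) = -16485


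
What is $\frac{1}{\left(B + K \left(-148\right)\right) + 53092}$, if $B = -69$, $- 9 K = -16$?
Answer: $\frac{9}{474839} \approx 1.8954 \cdot 10^{-5}$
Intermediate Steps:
$K = \frac{16}{9}$ ($K = \left(- \frac{1}{9}\right) \left(-16\right) = \frac{16}{9} \approx 1.7778$)
$\frac{1}{\left(B + K \left(-148\right)\right) + 53092} = \frac{1}{\left(-69 + \frac{16}{9} \left(-148\right)\right) + 53092} = \frac{1}{\left(-69 - \frac{2368}{9}\right) + 53092} = \frac{1}{- \frac{2989}{9} + 53092} = \frac{1}{\frac{474839}{9}} = \frac{9}{474839}$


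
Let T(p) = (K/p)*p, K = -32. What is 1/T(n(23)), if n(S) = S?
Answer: -1/32 ≈ -0.031250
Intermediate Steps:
T(p) = -32 (T(p) = (-32/p)*p = -32)
1/T(n(23)) = 1/(-32) = -1/32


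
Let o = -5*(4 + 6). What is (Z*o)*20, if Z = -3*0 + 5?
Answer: -5000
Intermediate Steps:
o = -50 (o = -5*10 = -50)
Z = 5 (Z = 0 + 5 = 5)
(Z*o)*20 = (5*(-50))*20 = -250*20 = -5000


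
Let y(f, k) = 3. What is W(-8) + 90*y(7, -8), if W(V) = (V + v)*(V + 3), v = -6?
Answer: 340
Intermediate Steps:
W(V) = (-6 + V)*(3 + V) (W(V) = (V - 6)*(V + 3) = (-6 + V)*(3 + V))
W(-8) + 90*y(7, -8) = (-18 + (-8)² - 3*(-8)) + 90*3 = (-18 + 64 + 24) + 270 = 70 + 270 = 340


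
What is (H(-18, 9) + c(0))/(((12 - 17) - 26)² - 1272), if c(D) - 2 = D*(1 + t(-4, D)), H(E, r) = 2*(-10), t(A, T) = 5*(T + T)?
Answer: 18/311 ≈ 0.057878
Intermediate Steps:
t(A, T) = 10*T (t(A, T) = 5*(2*T) = 10*T)
H(E, r) = -20
c(D) = 2 + D*(1 + 10*D)
(H(-18, 9) + c(0))/(((12 - 17) - 26)² - 1272) = (-20 + (2 + 0 + 10*0²))/(((12 - 17) - 26)² - 1272) = (-20 + (2 + 0 + 10*0))/((-5 - 26)² - 1272) = (-20 + (2 + 0 + 0))/((-31)² - 1272) = (-20 + 2)/(961 - 1272) = -18/(-311) = -18*(-1/311) = 18/311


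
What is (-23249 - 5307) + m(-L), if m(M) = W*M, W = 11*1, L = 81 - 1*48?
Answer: -28919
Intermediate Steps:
L = 33 (L = 81 - 48 = 33)
W = 11
m(M) = 11*M
(-23249 - 5307) + m(-L) = (-23249 - 5307) + 11*(-1*33) = -28556 + 11*(-33) = -28556 - 363 = -28919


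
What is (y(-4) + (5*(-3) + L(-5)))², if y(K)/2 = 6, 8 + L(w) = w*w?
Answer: 196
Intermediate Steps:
L(w) = -8 + w² (L(w) = -8 + w*w = -8 + w²)
y(K) = 12 (y(K) = 2*6 = 12)
(y(-4) + (5*(-3) + L(-5)))² = (12 + (5*(-3) + (-8 + (-5)²)))² = (12 + (-15 + (-8 + 25)))² = (12 + (-15 + 17))² = (12 + 2)² = 14² = 196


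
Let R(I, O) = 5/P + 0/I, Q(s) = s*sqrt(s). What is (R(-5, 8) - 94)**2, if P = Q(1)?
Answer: 7921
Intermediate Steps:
Q(s) = s**(3/2)
P = 1 (P = 1**(3/2) = 1)
R(I, O) = 5 (R(I, O) = 5/1 + 0/I = 5*1 + 0 = 5 + 0 = 5)
(R(-5, 8) - 94)**2 = (5 - 94)**2 = (-89)**2 = 7921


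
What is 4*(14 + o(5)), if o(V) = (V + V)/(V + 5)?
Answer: 60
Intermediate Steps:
o(V) = 2*V/(5 + V) (o(V) = (2*V)/(5 + V) = 2*V/(5 + V))
4*(14 + o(5)) = 4*(14 + 2*5/(5 + 5)) = 4*(14 + 2*5/10) = 4*(14 + 2*5*(1/10)) = 4*(14 + 1) = 4*15 = 60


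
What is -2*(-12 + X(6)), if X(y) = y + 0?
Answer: 12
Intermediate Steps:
X(y) = y
-2*(-12 + X(6)) = -2*(-12 + 6) = -2*(-6) = 12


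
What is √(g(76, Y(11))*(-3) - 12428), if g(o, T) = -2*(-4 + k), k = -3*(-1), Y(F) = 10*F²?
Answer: I*√12434 ≈ 111.51*I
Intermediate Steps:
k = 3
g(o, T) = 2 (g(o, T) = -2*(-4 + 3) = -2*(-1) = 2)
√(g(76, Y(11))*(-3) - 12428) = √(2*(-3) - 12428) = √(-6 - 12428) = √(-12434) = I*√12434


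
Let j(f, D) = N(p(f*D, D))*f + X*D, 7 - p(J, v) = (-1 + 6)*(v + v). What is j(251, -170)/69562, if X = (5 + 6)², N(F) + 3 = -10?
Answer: -23833/69562 ≈ -0.34262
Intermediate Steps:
p(J, v) = 7 - 10*v (p(J, v) = 7 - (-1 + 6)*(v + v) = 7 - 5*2*v = 7 - 10*v)
N(F) = -13 (N(F) = -3 - 10 = -13)
X = 121 (X = 11² = 121)
j(f, D) = -13*f + 121*D
j(251, -170)/69562 = (-13*251 + 121*(-170))/69562 = (-3263 - 20570)*(1/69562) = -23833*1/69562 = -23833/69562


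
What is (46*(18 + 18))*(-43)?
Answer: -71208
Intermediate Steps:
(46*(18 + 18))*(-43) = (46*36)*(-43) = 1656*(-43) = -71208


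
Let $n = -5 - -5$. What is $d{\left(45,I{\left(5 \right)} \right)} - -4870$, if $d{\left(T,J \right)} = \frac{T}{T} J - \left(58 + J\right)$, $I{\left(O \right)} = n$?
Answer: $4812$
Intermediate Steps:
$n = 0$ ($n = -5 + 5 = 0$)
$I{\left(O \right)} = 0$
$d{\left(T,J \right)} = -58$ ($d{\left(T,J \right)} = 1 J - \left(58 + J\right) = J - \left(58 + J\right) = -58$)
$d{\left(45,I{\left(5 \right)} \right)} - -4870 = -58 - -4870 = -58 + 4870 = 4812$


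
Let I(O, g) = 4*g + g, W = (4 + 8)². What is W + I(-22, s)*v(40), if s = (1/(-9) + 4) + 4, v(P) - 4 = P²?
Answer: 570716/9 ≈ 63413.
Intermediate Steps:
v(P) = 4 + P²
s = 71/9 (s = (-⅑ + 4) + 4 = 35/9 + 4 = 71/9 ≈ 7.8889)
W = 144 (W = 12² = 144)
I(O, g) = 5*g
W + I(-22, s)*v(40) = 144 + (5*(71/9))*(4 + 40²) = 144 + 355*(4 + 1600)/9 = 144 + (355/9)*1604 = 144 + 569420/9 = 570716/9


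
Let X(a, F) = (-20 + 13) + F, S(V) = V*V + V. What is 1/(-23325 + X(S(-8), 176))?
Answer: -1/23156 ≈ -4.3185e-5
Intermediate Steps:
S(V) = V + V**2 (S(V) = V**2 + V = V + V**2)
X(a, F) = -7 + F
1/(-23325 + X(S(-8), 176)) = 1/(-23325 + (-7 + 176)) = 1/(-23325 + 169) = 1/(-23156) = -1/23156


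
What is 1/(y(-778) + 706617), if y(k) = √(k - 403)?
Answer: 706617/499307585870 - I*√1181/499307585870 ≈ 1.4152e-6 - 6.8827e-11*I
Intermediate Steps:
y(k) = √(-403 + k)
1/(y(-778) + 706617) = 1/(√(-403 - 778) + 706617) = 1/(√(-1181) + 706617) = 1/(I*√1181 + 706617) = 1/(706617 + I*√1181)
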